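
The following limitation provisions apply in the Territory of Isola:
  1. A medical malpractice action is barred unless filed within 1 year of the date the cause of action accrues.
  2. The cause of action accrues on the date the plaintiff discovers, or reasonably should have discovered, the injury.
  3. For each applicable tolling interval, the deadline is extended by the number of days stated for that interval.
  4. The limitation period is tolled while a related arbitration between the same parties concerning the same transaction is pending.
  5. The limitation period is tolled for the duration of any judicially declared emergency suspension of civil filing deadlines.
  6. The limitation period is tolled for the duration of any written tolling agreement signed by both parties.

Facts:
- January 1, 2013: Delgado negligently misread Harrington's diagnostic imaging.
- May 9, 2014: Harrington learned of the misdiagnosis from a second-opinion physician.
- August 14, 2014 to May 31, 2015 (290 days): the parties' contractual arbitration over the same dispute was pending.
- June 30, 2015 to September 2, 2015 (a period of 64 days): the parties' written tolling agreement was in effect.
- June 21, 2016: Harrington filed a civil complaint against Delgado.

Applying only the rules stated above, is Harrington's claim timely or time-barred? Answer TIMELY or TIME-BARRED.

TIME-BARRED

Accrual is tied to discovery, so the period began on May 9, 2014 rather than on January 1, 2013 when the act occurred.
The untolled deadline — 1 year after May 9, 2014 — is May 9, 2015.
Because the pending related arbitration ran from August 14, 2014 to May 31, 2015, the deadline is extended by 290 days to February 23, 2016.
The written tolling agreement from June 30, 2015 to September 2, 2015 tolled the period for 64 days, extending the deadline to April 27, 2016.
Filing on June 21, 2016 missed the April 27, 2016 deadline — the action is time-barred.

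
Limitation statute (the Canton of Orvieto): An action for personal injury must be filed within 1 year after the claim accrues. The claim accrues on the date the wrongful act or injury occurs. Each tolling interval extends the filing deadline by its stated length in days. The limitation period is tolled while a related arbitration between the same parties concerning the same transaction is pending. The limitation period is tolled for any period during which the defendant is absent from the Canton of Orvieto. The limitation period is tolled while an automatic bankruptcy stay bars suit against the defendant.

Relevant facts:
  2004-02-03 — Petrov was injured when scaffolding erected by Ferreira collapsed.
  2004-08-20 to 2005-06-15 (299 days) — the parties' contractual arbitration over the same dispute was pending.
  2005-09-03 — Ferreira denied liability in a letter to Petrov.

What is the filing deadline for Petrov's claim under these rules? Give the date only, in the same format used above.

The claim accrued on 2004-02-03, when the wrongful act occurred.
The untolled deadline — 1 year after 2004-02-03 — is 2005-02-03.
Because the pending related arbitration ran from 2004-08-20 to 2005-06-15, the deadline is extended by 299 days to 2005-11-29.
The other events in the timeline have no effect on the limitation period under the stated rules.

2005-11-29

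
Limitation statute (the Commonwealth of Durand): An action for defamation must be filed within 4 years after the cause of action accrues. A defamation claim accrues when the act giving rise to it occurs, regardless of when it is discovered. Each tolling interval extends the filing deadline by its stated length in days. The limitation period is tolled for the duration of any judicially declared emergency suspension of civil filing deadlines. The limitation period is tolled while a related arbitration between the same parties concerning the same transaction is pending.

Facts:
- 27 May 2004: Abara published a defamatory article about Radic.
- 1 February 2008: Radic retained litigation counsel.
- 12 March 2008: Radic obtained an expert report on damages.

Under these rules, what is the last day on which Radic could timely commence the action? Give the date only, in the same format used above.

The cause of action accrued on 27 May 2004, the date of the act.
4 years from 27 May 2004 is 27 May 2008.
Nothing else in the chronology tolls or restarts the period.

27 May 2008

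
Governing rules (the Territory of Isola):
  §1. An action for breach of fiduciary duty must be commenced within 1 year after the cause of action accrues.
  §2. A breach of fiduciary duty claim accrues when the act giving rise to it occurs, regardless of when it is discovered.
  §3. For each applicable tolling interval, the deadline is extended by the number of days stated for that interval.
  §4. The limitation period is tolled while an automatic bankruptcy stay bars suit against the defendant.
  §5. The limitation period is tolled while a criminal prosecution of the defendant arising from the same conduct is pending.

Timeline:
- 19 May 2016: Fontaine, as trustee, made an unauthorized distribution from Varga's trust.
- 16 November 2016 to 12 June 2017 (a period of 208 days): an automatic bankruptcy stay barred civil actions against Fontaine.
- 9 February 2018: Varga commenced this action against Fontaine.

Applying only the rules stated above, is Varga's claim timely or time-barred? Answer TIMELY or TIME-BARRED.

TIME-BARRED

The cause of action accrued on 19 May 2016, the date of the act.
1 year from 19 May 2016 is 19 May 2017.
The automatic bankruptcy stay from 16 November 2016 to 12 June 2017 tolled the period for 208 days, extending the deadline to 13 December 2017.
Varga filed on 9 February 2018, after the 13 December 2017 deadline, so the action is time-barred.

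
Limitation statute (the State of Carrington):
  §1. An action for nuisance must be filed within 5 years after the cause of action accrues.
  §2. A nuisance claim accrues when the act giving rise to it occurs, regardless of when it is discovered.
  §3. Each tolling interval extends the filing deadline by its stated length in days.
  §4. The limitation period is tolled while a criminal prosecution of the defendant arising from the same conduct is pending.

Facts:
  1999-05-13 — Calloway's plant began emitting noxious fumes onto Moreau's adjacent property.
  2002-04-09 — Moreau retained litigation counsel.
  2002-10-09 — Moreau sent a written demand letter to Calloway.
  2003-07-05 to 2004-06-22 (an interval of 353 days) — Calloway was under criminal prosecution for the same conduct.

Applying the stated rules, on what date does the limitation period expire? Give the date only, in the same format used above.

The claim accrued on 1999-05-13, when the wrongful act occurred.
Adding the 5 years base period to 1999-05-13 gives a deadline of 2004-05-13, before any tolling.
The period was tolled for 353 days by the pending criminal prosecution (2003-07-05 to 2004-06-22), pushing the deadline to 2005-05-01.
Nothing else in the chronology tolls or restarts the period.

2005-05-01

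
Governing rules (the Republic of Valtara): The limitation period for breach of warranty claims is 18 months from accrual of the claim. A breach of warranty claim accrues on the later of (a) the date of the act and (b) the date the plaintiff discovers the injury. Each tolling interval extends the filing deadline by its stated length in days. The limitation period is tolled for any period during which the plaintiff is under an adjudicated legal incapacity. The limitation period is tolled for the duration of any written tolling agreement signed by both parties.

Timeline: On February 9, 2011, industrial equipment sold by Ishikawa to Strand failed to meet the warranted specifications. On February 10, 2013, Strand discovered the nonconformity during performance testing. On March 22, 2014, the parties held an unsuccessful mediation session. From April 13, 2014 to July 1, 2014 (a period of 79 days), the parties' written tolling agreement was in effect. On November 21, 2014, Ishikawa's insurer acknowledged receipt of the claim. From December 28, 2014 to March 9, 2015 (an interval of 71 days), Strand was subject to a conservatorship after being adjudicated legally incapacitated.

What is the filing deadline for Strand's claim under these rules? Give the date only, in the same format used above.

Because discovery on February 10, 2013 post-dates the February 9, 2011 act, accrual under the later-of rule falls on February 10, 2013.
The untolled deadline — 18 months after February 10, 2013 — is August 10, 2014.
The written tolling agreement from April 13, 2014 to July 1, 2014 tolled the period for 79 days, extending the deadline to October 28, 2014.
The plaintiff's legal incapacity from December 28, 2014 to March 9, 2015 began after the period had already run on October 28, 2014, so it has no tolling effect.
None of the other events listed affects the running of the period under the stated rules.

October 28, 2014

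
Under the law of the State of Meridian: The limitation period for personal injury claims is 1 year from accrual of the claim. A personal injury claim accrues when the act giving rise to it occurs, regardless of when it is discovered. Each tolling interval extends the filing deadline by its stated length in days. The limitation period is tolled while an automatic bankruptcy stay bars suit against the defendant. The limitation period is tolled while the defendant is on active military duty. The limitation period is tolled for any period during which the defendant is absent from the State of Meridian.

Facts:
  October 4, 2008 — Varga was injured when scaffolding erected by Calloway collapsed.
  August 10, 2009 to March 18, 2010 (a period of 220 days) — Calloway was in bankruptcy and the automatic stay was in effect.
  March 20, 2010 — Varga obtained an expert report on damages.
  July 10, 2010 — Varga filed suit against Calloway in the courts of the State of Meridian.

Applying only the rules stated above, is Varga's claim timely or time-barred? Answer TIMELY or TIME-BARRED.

The claim accrued on October 4, 2008, the date of the act.
1 year from October 4, 2008 is October 4, 2009.
The period was tolled for 220 days by the automatic bankruptcy stay (August 10, 2009 to March 18, 2010), pushing the deadline to May 12, 2010.
Nothing else in the chronology tolls or restarts the period.
The July 10, 2010 filing falls after the May 12, 2010 deadline; the claim is time-barred.

TIME-BARRED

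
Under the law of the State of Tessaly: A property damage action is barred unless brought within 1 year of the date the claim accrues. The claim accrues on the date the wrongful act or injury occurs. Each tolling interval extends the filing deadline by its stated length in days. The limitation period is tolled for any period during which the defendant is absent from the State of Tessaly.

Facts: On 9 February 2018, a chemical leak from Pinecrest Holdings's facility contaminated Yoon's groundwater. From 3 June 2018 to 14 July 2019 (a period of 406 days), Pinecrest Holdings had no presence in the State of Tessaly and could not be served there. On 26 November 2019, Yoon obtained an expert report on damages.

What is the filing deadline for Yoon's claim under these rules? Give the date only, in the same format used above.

The claim accrued on 9 February 2018, the date of the act.
The untolled deadline — 1 year after 9 February 2018 — is 9 February 2019.
Because the defendant's absence from the jurisdiction ran from 3 June 2018 to 14 July 2019, the deadline is extended by 406 days to 21 March 2020.
None of the other events listed affects the running of the period under the stated rules.

21 March 2020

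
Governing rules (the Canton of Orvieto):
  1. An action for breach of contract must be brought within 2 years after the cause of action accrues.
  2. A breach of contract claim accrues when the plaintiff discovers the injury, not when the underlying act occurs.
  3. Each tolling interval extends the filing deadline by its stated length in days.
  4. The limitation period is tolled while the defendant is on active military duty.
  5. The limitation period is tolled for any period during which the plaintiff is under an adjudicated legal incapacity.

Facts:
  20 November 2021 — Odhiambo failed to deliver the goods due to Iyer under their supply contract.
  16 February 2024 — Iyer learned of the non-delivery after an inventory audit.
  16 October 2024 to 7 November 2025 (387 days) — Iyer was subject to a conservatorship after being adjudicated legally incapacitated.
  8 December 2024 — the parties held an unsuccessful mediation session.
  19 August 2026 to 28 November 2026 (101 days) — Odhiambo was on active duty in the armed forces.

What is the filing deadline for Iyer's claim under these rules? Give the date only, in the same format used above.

Under the discovery rule, the claim accrued on 16 February 2024, when Iyer discovered the injury — not on the 20 November 2021 date of the underlying act.
The untolled deadline — 2 years after 16 February 2024 — is 16 February 2026.
The plaintiff's legal incapacity from 16 October 2024 to 7 November 2025 tolled the period for 387 days, extending the deadline to 10 March 2027.
The defendant's active military service from 19 August 2026 to 28 November 2026 tolled the period for 101 days, extending the deadline to 19 June 2027.
None of the other events listed affects the running of the period under the stated rules.

19 June 2027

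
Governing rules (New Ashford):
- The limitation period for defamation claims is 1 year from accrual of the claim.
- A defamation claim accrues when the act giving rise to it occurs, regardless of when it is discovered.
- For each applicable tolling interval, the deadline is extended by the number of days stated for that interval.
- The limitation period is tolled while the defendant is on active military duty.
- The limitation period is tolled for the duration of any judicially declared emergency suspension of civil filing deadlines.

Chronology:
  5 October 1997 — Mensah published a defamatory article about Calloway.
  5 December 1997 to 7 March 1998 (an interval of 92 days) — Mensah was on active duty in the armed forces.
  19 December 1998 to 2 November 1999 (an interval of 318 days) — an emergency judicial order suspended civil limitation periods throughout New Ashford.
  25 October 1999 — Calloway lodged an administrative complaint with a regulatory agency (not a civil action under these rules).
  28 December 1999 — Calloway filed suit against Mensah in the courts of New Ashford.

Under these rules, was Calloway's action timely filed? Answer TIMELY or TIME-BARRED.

TIME-BARRED

The limitation period began to run on 5 October 1997.
Adding the 1 year base period to 5 October 1997 gives a deadline of 5 October 1998, before any tolling.
The defendant's active military service from 5 December 1997 to 7 March 1998 tolled the period for 92 days, extending the deadline to 5 January 1999.
The period was tolled for 318 days by the emergency suspension of filing deadlines (19 December 1998 to 2 November 1999), pushing the deadline to 19 November 1999.
None of the other events listed affects the running of the period under the stated rules.
Filing on 28 December 1999 missed the 19 November 1999 deadline — the action is time-barred.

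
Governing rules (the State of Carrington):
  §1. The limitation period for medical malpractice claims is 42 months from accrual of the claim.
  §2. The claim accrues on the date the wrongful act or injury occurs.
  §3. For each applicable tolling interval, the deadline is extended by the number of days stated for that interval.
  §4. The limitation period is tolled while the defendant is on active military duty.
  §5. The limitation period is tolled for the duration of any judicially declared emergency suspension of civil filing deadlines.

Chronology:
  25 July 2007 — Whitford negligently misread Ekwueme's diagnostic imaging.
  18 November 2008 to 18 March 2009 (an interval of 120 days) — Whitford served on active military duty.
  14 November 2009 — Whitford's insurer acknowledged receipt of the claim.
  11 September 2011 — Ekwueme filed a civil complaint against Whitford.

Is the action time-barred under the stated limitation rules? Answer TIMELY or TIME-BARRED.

TIME-BARRED

The claim accrued on 25 July 2007, when the wrongful act occurred.
42 months from 25 July 2007 is 25 January 2011.
Because the defendant's active military service ran from 18 November 2008 to 18 March 2009, the deadline is extended by 120 days to 25 May 2011.
None of the other events listed affects the running of the period under the stated rules.
Ekwueme filed on 11 September 2011, after the 25 May 2011 deadline, so the action is time-barred.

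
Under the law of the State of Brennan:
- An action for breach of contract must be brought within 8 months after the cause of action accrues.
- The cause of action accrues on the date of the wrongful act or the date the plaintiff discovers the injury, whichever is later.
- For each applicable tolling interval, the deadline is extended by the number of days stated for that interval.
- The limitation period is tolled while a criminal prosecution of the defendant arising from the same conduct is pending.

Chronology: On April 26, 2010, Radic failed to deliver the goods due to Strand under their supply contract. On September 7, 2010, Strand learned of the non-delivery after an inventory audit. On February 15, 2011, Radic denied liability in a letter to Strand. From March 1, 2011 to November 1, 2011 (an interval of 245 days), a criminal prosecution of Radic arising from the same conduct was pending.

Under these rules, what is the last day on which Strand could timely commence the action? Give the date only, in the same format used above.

January 7, 2012

Taking the later of the act (April 26, 2010) and discovery (September 7, 2010), the claim accrued on September 7, 2010.
8 months from September 7, 2010 is May 7, 2011.
Because the pending criminal prosecution ran from March 1, 2011 to November 1, 2011, the deadline is extended by 245 days to January 7, 2012.
Nothing else in the chronology tolls or restarts the period.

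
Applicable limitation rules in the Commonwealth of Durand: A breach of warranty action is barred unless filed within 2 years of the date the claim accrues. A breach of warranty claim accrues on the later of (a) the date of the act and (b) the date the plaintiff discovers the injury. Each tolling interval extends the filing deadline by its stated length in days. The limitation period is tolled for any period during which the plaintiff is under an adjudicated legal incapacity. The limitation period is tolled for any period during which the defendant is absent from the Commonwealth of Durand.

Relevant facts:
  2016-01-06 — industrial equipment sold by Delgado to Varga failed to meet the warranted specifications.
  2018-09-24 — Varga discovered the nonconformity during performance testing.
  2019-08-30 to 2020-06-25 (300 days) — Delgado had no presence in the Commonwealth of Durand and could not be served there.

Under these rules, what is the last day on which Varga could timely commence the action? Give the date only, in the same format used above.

2021-07-21

The claim accrued on 2018-09-24 — the later of the 2016-01-06 act and the 2018-09-24 discovery.
Adding the 2 years base period to 2018-09-24 gives a deadline of 2020-09-24, before any tolling.
The period was tolled for 300 days by the defendant's absence from the jurisdiction (2019-08-30 to 2020-06-25), pushing the deadline to 2021-07-21.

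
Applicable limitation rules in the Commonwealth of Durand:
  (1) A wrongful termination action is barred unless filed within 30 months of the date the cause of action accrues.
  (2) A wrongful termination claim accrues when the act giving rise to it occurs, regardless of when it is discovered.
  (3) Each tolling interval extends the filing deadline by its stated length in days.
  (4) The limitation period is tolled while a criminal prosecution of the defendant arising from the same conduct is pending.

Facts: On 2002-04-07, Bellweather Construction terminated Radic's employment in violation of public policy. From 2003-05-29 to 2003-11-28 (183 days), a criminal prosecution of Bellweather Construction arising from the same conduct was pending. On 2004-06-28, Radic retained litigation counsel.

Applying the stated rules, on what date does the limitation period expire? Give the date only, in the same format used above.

2005-04-08

The limitation period began to run on 2002-04-07.
The untolled deadline — 30 months after 2002-04-07 — is 2004-10-07.
Because the pending criminal prosecution ran from 2003-05-29 to 2003-11-28, the deadline is extended by 183 days to 2005-04-08.
Nothing else in the chronology tolls or restarts the period.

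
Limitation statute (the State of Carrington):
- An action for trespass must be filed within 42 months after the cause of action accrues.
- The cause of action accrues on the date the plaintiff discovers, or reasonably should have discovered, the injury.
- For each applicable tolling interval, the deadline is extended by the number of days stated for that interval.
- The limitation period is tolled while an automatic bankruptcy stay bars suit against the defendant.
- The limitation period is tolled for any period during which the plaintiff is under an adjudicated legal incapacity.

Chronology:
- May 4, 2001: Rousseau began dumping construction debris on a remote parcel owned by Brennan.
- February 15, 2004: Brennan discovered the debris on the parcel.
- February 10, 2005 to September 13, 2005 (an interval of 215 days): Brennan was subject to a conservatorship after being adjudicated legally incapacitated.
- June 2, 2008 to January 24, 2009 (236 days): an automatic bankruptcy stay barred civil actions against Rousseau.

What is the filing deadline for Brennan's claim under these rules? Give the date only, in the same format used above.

March 17, 2008

The claim did not accrue until Brennan discovered the injury on February 15, 2004; the May 4, 2001 act date does not start the clock under the stated rule.
Adding the 42 months base period to February 15, 2004 gives a deadline of August 15, 2007, before any tolling.
The period was tolled for 215 days by the plaintiff's legal incapacity (February 10, 2005 to September 13, 2005), pushing the deadline to March 17, 2008.
By the time the automatic bankruptcy stay began on June 2, 2008, the limitation period had already expired on March 17, 2008; that interval cannot revive it.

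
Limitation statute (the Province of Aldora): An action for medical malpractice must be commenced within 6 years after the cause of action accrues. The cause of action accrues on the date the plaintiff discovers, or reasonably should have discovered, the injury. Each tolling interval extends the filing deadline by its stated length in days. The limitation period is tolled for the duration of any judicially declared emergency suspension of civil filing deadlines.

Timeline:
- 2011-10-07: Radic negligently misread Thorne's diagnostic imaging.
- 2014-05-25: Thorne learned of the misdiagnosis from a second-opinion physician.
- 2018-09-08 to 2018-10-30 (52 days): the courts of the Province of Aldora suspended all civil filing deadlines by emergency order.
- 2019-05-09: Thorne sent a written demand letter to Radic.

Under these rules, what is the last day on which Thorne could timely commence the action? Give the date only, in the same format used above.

2020-07-16

Accrual is tied to discovery, so the period began on 2014-05-25 rather than on 2011-10-07 when the act occurred.
Adding the 6 years base period to 2014-05-25 gives a deadline of 2020-05-25, before any tolling.
The emergency suspension of filing deadlines from 2018-09-08 to 2018-10-30 tolled the period for 52 days, extending the deadline to 2020-07-16.
Nothing else in the chronology tolls or restarts the period.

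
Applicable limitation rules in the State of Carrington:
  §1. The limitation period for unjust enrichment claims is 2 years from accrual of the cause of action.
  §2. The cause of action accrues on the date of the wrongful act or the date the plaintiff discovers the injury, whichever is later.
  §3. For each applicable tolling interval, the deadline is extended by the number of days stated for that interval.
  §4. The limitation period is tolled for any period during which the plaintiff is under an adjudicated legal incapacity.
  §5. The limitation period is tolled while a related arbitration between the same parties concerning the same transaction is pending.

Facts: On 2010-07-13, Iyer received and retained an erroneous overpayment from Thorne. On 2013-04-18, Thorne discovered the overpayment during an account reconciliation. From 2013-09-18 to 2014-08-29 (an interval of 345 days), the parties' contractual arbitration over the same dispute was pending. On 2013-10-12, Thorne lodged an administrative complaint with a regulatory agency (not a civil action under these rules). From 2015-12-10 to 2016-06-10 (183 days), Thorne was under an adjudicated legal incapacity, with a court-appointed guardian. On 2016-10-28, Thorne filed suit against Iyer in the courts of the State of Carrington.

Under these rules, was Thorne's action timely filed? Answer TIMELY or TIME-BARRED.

Because discovery on 2013-04-18 post-dates the 2010-07-13 act, accrual under the later-of rule falls on 2013-04-18.
The untolled deadline — 2 years after 2013-04-18 — is 2015-04-18.
The period was tolled for 345 days by the pending related arbitration (2013-09-18 to 2014-08-29), pushing the deadline to 2016-03-28.
The period was tolled for 183 days by the plaintiff's legal incapacity (2015-12-10 to 2016-06-10), pushing the deadline to 2016-09-27.
The other events in the timeline have no effect on the limitation period under the stated rules.
The 2016-10-28 filing falls after the 2016-09-27 deadline; the claim is time-barred.

TIME-BARRED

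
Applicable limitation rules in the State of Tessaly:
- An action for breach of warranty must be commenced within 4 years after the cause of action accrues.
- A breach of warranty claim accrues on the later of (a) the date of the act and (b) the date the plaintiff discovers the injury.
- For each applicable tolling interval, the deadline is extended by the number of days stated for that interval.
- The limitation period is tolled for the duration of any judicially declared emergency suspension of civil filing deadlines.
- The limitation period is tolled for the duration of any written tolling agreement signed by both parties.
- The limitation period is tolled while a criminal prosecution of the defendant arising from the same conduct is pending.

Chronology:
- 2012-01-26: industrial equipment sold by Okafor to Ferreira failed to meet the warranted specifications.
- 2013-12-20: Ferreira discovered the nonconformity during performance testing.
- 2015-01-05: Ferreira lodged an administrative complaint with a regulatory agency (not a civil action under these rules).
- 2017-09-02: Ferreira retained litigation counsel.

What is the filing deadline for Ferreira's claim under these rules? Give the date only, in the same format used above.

2017-12-20

Taking the later of the act (2012-01-26) and discovery (2013-12-20), the claim accrued on 2013-12-20.
The untolled deadline — 4 years after 2013-12-20 — is 2017-12-20.
None of the other events listed affects the running of the period under the stated rules.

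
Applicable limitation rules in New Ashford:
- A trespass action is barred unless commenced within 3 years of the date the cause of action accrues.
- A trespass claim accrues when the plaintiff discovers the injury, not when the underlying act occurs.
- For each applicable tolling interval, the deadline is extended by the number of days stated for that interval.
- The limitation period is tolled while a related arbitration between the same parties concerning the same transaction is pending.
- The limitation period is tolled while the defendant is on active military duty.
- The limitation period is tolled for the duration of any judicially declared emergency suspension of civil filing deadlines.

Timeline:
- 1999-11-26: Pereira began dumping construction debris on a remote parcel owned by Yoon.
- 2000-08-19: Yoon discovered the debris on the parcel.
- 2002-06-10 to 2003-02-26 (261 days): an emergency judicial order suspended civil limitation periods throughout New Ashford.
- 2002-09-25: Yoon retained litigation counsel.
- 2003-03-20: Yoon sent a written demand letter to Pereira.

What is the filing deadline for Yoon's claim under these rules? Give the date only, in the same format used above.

2004-05-06

Accrual is tied to discovery, so the period began on 2000-08-19 rather than on 1999-11-26 when the act occurred.
3 years from 2000-08-19 is 2003-08-19.
Because the emergency suspension of filing deadlines ran from 2002-06-10 to 2003-02-26, the deadline is extended by 261 days to 2004-05-06.
Nothing else in the chronology tolls or restarts the period.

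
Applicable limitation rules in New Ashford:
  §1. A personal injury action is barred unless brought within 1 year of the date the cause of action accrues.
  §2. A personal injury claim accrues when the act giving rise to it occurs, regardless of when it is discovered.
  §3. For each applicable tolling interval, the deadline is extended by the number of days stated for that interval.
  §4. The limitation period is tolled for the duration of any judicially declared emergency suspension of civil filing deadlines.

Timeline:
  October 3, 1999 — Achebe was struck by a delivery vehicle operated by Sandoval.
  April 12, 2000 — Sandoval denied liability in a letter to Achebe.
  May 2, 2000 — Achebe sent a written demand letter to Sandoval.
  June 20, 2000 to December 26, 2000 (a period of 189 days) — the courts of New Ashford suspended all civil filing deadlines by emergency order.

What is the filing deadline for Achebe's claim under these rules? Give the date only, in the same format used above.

April 10, 2001

The limitation period began to run on October 3, 1999.
The untolled deadline — 1 year after October 3, 1999 — is October 3, 2000.
The emergency suspension of filing deadlines from June 20, 2000 to December 26, 2000 tolled the period for 189 days, extending the deadline to April 10, 2001.
Nothing else in the chronology tolls or restarts the period.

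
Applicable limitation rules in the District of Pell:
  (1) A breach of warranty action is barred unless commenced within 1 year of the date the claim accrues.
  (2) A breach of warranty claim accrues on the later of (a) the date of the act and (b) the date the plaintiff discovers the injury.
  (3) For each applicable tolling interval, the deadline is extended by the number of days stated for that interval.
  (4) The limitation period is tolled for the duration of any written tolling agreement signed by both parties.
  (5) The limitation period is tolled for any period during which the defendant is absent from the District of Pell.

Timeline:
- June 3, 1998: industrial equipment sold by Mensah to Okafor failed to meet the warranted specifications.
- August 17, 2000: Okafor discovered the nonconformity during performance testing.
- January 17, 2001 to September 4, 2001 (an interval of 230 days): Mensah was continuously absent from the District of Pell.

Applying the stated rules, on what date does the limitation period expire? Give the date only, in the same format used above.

April 4, 2002

Because discovery on August 17, 2000 post-dates the June 3, 1998 act, accrual under the later-of rule falls on August 17, 2000.
The untolled deadline — 1 year after August 17, 2000 — is August 17, 2001.
The period was tolled for 230 days by the defendant's absence from the jurisdiction (January 17, 2001 to September 4, 2001), pushing the deadline to April 4, 2002.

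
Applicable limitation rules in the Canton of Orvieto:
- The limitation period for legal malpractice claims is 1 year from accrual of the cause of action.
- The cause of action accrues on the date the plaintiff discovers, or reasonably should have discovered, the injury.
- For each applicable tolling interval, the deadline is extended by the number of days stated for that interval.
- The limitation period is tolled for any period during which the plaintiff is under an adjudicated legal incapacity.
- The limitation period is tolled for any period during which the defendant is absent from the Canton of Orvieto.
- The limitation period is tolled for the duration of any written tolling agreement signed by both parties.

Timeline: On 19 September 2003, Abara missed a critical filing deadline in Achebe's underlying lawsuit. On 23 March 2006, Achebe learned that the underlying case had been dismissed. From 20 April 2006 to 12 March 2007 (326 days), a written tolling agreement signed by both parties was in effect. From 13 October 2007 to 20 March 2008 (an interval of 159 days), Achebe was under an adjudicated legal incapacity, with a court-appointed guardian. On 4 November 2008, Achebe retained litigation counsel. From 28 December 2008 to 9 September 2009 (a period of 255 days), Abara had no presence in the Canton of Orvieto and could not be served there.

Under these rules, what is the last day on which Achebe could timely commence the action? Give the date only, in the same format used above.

20 July 2008

Accrual is tied to discovery, so the period began on 23 March 2006 rather than on 19 September 2003 when the act occurred.
Adding the 1 year base period to 23 March 2006 gives a deadline of 23 March 2007, before any tolling.
The period was tolled for 326 days by the written tolling agreement (20 April 2006 to 12 March 2007), pushing the deadline to 12 February 2008.
Because the plaintiff's legal incapacity ran from 13 October 2007 to 20 March 2008, the deadline is extended by 159 days to 20 July 2008.
By the time the defendant's absence from the jurisdiction began on 28 December 2008, the limitation period had already expired on 20 July 2008; that interval cannot revive it.
Nothing else in the chronology tolls or restarts the period.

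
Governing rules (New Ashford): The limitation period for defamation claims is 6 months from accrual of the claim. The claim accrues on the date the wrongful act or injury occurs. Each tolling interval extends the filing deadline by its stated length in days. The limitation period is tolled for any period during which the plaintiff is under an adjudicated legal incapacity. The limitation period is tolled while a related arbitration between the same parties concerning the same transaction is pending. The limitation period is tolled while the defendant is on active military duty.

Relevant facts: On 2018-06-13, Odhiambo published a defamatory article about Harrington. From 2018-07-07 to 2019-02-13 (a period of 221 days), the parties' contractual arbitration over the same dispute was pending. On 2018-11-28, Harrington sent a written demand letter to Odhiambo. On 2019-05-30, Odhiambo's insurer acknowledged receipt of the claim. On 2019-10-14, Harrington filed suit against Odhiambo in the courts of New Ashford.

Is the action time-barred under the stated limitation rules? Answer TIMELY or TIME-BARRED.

The claim accrued on 2018-06-13, the date of the act.
6 months from 2018-06-13 is 2018-12-13.
The pending related arbitration from 2018-07-07 to 2019-02-13 tolled the period for 221 days, extending the deadline to 2019-07-22.
The other events in the timeline have no effect on the limitation period under the stated rules.
Harrington filed on 2019-10-14, after the 2019-07-22 deadline, so the action is time-barred.

TIME-BARRED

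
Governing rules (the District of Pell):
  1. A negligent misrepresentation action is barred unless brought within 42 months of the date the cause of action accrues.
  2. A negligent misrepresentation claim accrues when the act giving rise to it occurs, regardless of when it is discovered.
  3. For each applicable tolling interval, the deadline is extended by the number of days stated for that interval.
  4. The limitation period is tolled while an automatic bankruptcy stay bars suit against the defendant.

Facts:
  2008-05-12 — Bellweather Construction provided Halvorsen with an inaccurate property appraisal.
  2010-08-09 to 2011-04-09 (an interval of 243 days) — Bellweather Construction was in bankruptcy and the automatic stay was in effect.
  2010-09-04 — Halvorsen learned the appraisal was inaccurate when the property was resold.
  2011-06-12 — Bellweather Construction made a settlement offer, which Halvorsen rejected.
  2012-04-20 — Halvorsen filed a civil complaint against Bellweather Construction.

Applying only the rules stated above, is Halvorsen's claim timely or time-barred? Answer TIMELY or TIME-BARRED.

Accrual is governed by the date of the act, so the period began to run on 2008-05-12; the later discovery on 2010-09-04 is irrelevant under the stated rule.
The untolled deadline — 42 months after 2008-05-12 — is 2011-11-12.
The automatic bankruptcy stay from 2010-08-09 to 2011-04-09 tolled the period for 243 days, extending the deadline to 2012-07-12.
Nothing else in the chronology tolls or restarts the period.
Halvorsen filed on 2012-04-20, before the 2012-07-12 deadline, so the action is timely.

TIMELY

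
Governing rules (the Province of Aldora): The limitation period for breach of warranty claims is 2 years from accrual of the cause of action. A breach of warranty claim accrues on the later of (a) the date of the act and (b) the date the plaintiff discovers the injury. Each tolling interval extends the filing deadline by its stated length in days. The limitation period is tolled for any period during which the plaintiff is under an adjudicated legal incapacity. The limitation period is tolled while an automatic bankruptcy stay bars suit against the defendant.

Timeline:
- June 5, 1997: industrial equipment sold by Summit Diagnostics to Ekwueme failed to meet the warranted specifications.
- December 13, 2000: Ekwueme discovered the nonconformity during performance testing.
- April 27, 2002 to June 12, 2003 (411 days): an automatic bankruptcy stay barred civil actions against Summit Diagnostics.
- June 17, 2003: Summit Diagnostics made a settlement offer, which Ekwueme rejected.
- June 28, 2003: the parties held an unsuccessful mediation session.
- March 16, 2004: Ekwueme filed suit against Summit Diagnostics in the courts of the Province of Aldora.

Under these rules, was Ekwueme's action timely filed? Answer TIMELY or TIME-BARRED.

TIME-BARRED

The claim accrued on December 13, 2000 — the later of the June 5, 1997 act and the December 13, 2000 discovery.
The untolled deadline — 2 years after December 13, 2000 — is December 13, 2002.
The automatic bankruptcy stay from April 27, 2002 to June 12, 2003 tolled the period for 411 days, extending the deadline to January 28, 2004.
None of the other events listed affects the running of the period under the stated rules.
Filing on March 16, 2004 missed the January 28, 2004 deadline — the action is time-barred.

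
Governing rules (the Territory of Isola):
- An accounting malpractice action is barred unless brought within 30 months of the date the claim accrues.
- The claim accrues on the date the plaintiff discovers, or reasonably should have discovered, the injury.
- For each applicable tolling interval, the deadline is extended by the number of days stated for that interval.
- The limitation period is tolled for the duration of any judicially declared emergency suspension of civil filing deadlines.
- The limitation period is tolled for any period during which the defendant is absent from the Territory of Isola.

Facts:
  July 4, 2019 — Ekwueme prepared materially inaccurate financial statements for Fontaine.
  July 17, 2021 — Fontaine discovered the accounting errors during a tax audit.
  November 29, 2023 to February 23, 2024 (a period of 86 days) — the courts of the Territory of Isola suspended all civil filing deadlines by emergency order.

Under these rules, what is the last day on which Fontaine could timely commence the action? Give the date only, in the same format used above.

Accrual is tied to discovery, so the period began on July 17, 2021 rather than on July 4, 2019 when the act occurred.
30 months from July 17, 2021 is January 17, 2024.
The emergency suspension of filing deadlines from November 29, 2023 to February 23, 2024 tolled the period for 86 days, extending the deadline to April 12, 2024.

April 12, 2024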